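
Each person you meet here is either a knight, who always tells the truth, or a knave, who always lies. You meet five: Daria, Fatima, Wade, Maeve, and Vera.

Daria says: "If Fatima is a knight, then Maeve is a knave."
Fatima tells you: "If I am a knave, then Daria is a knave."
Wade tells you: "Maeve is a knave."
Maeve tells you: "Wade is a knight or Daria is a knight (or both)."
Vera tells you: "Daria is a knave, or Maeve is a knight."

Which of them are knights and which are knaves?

Daria: knight, Fatima: knave, Wade: knave, Maeve: knight, Vera: knight

Consider Daria. Suppose Daria is a knave.
Then no assignment of the remaining roles makes every statement match its speaker's type — contradiction.
So Daria is a knight.
With that fixed, Maeve's statement is true, so Maeve is a knight.
With that fixed, Vera's statement is true, so Vera is a knight.
With that fixed, Wade's statement is false, so Wade is a knave.
Consider Fatima. Suppose Fatima is a knight.
Then Daria's statement comes out false, contradicting Daria being a knight.
So Fatima is a knave.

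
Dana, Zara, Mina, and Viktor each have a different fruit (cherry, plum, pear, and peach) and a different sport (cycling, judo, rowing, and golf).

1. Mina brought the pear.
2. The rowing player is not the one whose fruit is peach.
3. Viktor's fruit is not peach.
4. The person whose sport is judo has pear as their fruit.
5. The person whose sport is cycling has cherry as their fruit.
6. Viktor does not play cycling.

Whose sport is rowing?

With clues 1–4, Mina is impossible for the one with sport rowing.
With clues 1–6, Dana and Zara are impossible for the one with sport rowing.
That leaves Viktor.

Viktor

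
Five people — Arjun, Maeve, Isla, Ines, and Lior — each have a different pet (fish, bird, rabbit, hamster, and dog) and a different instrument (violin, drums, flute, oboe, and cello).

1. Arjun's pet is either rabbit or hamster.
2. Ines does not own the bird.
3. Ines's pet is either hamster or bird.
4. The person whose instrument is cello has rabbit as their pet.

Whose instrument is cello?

With clues 1–4, Ines, Isla, Lior, and Maeve are impossible for the one with instrument cello.
That leaves Arjun.

Arjun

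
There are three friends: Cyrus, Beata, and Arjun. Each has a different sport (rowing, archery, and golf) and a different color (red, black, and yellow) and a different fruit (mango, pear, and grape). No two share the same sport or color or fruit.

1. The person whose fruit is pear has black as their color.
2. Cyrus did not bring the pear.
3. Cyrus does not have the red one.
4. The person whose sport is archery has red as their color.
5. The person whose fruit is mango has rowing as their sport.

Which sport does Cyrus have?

rowing

With clues 1–4, archery is impossible for Cyrus's sport.
With clues 1–5, golf is impossible for Cyrus's sport.
That leaves rowing.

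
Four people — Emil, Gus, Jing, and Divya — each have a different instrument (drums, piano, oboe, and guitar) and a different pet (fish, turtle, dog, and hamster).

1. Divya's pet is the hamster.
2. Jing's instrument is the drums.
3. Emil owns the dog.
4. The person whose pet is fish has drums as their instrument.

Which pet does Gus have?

Clue 1 rules out hamster for Gus's pet.
With clues 1–3, dog is impossible for Gus's pet.
With clues 1–4, fish is impossible for Gus's pet.
That leaves turtle.

turtle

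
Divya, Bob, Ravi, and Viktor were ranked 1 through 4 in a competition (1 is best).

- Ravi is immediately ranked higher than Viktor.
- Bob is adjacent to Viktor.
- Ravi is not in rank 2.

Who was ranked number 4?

With clue 1, Ravi is ruled out for rank 4.
With clues 1–2, Viktor is ruled out for rank 4.
With clues 1–3, Bob is ruled out for rank 4.
So rank 4 is Divya.

Divya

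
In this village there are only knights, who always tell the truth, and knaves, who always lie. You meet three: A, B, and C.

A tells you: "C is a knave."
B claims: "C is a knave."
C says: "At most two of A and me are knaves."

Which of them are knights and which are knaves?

Regardless of anyone's role, C's statement is true, so C is a knight.
With that fixed, A's statement is false, so A is a knave.
With that fixed, B's statement is false, so B is a knave.

A: knave, B: knave, C: knight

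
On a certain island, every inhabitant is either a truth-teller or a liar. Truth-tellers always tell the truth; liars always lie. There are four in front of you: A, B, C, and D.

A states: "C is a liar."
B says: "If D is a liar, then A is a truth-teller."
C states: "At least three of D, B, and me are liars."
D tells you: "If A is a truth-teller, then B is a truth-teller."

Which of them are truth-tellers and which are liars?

A: truth-teller, B: truth-teller, C: liar, D: truth-teller

Consider A. Suppose A is a liar.
Then no assignment of the remaining roles makes every statement match its speaker's type — contradiction.
So A is a truth-teller.
With that fixed, B's statement is true, so B is a truth-teller.
With that fixed, C's statement is false, so C is a liar.
With that fixed, D's statement is true, so D is a truth-teller.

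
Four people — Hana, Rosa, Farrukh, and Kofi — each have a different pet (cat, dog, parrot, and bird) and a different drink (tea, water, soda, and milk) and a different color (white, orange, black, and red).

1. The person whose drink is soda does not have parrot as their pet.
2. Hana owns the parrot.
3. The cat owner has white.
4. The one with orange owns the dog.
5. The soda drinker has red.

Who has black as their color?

Hana

With clues 1–5, Farrukh, Kofi, and Rosa are impossible for the one with color black.
That leaves Hana.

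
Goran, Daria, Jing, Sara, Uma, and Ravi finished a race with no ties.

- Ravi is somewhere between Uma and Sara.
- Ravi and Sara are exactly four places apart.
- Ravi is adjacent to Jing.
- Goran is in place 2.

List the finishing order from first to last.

From clue 1: Ravi is in {2,3,4,5}.
From clues 1–2: Sara is in {1,6}.
From clues 1–3: Jing is in {3,4}.
From clues 1–4: Sara → place 1, Goran → place 2, Daria → place 3, Jing → place 4, Ravi → place 5, Uma → place 6.

Sara, Goran, Daria, Jing, Ravi, Uma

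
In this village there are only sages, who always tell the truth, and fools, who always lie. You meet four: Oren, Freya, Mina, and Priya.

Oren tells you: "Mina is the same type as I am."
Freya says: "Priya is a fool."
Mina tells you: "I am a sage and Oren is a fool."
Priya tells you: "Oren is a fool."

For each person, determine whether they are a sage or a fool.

Oren: fool, Freya: fool, Mina: sage, Priya: sage

Consider Oren. Suppose Oren is a sage.
Then no assignment of the remaining roles makes every statement match its speaker's type — contradiction.
So Oren is a fool.
With that fixed, Priya's statement is true, so Priya is a sage.
With that fixed, Freya's statement is false, so Freya is a fool.
Consider Mina. Suppose Mina is a fool.
Then Oren's statement comes out true, contradicting Oren being a fool.
So Mina is a sage.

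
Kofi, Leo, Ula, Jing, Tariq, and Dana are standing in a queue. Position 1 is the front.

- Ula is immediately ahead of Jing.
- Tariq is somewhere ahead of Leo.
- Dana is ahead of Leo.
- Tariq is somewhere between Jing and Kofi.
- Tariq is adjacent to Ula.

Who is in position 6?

With clue 1, Ula is ruled out for position 6.
With clues 1–2, Tariq is ruled out for position 6.
With clues 1–3, Dana is ruled out for position 6.
With clues 1–5, Jing and Kofi are ruled out for position 6.
So position 6 is Leo.

Leo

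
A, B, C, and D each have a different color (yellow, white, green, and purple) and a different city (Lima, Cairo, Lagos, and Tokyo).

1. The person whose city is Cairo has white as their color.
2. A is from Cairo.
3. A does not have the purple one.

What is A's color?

white

With clues 1–2, green, purple, and yellow are impossible for A's color.
That leaves white.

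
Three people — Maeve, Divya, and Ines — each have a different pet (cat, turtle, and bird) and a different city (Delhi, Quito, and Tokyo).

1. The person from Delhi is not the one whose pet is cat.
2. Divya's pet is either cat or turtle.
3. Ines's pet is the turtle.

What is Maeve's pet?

bird

With clues 1–3, cat and turtle are impossible for Maeve's pet.
That leaves bird.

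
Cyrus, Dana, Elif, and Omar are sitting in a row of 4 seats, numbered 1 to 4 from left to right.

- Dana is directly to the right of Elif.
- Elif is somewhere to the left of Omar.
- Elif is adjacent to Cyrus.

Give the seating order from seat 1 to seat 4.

Cyrus, Elif, Dana, Omar

From clue 1: Dana is in {2,3,4}.
From clues 1–2: Dana is in {2,3}.
From clues 1–3: Cyrus → seat 1, Elif → seat 2, Dana → seat 3, Omar → seat 4.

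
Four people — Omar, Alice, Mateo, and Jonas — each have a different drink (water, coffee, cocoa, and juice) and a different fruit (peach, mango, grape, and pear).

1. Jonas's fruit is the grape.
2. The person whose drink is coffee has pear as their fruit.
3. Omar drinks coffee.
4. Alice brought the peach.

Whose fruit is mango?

Mateo

Clue 1 rules out Jonas for the one with fruit mango.
With clues 1–3, Omar is impossible for the one with fruit mango.
With clues 1–4, Alice is impossible for the one with fruit mango.
That leaves Mateo.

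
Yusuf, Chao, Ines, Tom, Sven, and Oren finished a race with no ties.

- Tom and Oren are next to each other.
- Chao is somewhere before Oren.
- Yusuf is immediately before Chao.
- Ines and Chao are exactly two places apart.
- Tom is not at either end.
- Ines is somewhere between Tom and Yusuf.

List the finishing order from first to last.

From clues 1–2: Chao is in {1,2,3,4}.
From clues 1–3: Yusuf is in {1,2,3}.
From clues 1–5: Tom is in {4,5}.
From clues 1–6: Yusuf → place 1, Chao → place 2, Sven → place 3, Ines → place 4, Tom → place 5, Oren → place 6.

Yusuf, Chao, Sven, Ines, Tom, Oren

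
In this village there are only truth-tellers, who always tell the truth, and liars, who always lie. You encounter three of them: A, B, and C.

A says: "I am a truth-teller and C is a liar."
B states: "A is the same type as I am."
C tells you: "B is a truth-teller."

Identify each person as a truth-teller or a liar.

A: truth-teller, B: liar, C: liar

Consider A. Suppose A is a liar.
Then whichever role B has, B's statement has the wrong truth value — contradiction.
So A is a truth-teller.
Consider B. Suppose B is a truth-teller.
Then no assignment of the remaining roles makes every statement match its speaker's type — contradiction.
So B is a liar.
With that fixed, C's statement is false, so C is a liar.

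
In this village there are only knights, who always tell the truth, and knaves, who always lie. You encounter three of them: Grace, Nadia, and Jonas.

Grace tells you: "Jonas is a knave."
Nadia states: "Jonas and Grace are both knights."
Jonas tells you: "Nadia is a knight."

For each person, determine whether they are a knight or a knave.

Grace: knight, Nadia: knave, Jonas: knave

Consider Grace. Suppose Grace is a knave.
Then no assignment of the remaining roles makes every statement match its speaker's type — contradiction.
So Grace is a knight.
Consider Nadia. Suppose Nadia is a knight.
Then no assignment of the remaining roles makes every statement match its speaker's type — contradiction.
So Nadia is a knave.
With that fixed, Jonas's statement is false, so Jonas is a knave.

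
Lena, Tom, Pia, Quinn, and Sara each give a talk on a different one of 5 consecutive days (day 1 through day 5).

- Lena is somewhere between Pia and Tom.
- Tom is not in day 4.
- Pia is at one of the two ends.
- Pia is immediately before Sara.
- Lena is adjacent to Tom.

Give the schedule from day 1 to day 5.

Pia, Sara, Quinn, Lena, Tom

From clue 1: Lena is in {2,3,4}.
From clues 1–3: Pia is in {1,5}.
From clues 1–4: Pia → day 1, Sara → day 2, Tom → day 5.
From clues 1–5: Quinn → day 3, Lena → day 4.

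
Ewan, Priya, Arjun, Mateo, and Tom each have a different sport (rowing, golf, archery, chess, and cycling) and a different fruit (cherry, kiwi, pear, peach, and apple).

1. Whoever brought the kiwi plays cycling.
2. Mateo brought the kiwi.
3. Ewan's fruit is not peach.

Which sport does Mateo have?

cycling

With clues 1–2, archery, chess, golf, and rowing are impossible for Mateo's sport.
That leaves cycling.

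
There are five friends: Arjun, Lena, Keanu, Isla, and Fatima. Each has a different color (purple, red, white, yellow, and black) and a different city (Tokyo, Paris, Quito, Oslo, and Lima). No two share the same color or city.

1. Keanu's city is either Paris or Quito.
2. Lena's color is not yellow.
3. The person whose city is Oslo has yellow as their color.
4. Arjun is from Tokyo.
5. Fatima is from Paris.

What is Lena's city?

With clues 1–3, Oslo is impossible for Lena's city.
With clues 1–4, Tokyo is impossible for Lena's city.
With clues 1–5, Paris and Quito are impossible for Lena's city.
That leaves Lima.

Lima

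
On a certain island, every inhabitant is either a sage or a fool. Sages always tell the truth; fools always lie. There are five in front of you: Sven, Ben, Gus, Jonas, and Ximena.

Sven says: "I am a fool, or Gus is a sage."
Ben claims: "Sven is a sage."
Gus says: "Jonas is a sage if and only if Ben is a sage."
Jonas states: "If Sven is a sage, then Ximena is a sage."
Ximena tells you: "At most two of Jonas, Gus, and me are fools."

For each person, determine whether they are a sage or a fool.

Sven: sage, Ben: sage, Gus: sage, Jonas: sage, Ximena: sage

Consider Sven. Suppose Sven is a fool.
Then Sven's own statement would have to be false, but it can't be — contradiction.
So Sven is a sage.
With that fixed, Ben's statement is true, so Ben is a sage.
Consider Gus. Suppose Gus is a fool.
Then Sven's statement comes out false, contradicting Sven being a sage.
So Gus is a sage.
With that fixed, Ximena's statement is true, so Ximena is a sage.
With that fixed, Jonas's statement is true, so Jonas is a sage.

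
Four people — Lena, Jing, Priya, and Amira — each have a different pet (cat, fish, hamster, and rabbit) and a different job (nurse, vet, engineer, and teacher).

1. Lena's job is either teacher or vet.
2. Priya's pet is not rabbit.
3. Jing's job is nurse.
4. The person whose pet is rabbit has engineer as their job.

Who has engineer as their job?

Amira

Clue 1 rules out Lena for the one with job engineer.
With clues 1–3, Jing is impossible for the one with job engineer.
With clues 1–4, Priya is impossible for the one with job engineer.
That leaves Amira.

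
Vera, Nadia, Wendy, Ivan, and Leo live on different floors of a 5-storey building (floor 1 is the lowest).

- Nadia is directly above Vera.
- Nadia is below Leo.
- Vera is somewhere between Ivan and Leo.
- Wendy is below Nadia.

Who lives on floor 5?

With clue 1, Vera is ruled out for floor 5.
With clues 1–2, Nadia is ruled out for floor 5.
With clues 1–3, Ivan is ruled out for floor 5.
With clues 1–4, Wendy is ruled out for floor 5.
So floor 5 is Leo.

Leo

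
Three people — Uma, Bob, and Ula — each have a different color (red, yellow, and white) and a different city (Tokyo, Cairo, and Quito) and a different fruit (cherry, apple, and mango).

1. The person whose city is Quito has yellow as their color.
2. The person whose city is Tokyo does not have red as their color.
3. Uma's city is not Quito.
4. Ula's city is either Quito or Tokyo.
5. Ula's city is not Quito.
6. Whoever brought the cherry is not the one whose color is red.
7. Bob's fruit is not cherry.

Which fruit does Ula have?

With clues 1–7, apple and mango are impossible for Ula's fruit.
That leaves cherry.

cherry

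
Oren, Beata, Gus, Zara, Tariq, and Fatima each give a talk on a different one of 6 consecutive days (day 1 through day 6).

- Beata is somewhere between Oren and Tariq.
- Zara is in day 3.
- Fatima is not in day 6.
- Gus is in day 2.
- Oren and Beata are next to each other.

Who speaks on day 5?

Beata

With clues 1–2, Zara is ruled out for day 5.
With clues 1–4, Gus, Oren, and Tariq are ruled out for day 5.
With clues 1–5, Fatima is ruled out for day 5.
So day 5 is Beata.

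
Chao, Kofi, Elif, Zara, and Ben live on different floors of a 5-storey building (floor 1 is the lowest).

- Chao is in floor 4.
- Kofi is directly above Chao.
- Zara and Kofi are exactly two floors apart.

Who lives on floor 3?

Zara

With clue 1, Chao is ruled out for floor 3.
With clues 1–2, Kofi is ruled out for floor 3.
With clues 1–3, Ben and Elif are ruled out for floor 3.
So floor 3 is Zara.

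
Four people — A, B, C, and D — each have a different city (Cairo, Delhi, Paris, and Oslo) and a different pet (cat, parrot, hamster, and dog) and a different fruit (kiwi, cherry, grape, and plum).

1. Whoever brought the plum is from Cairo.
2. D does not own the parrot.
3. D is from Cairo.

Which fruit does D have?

With clues 1–3, cherry, grape, and kiwi are impossible for D's fruit.
That leaves plum.

plum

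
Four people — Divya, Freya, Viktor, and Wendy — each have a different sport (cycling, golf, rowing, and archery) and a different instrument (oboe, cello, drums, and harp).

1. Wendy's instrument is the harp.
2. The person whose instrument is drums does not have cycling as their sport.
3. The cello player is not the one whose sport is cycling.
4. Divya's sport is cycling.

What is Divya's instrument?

Clue 1 rules out harp for Divya's instrument.
With clues 1–4, cello and drums are impossible for Divya's instrument.
That leaves oboe.

oboe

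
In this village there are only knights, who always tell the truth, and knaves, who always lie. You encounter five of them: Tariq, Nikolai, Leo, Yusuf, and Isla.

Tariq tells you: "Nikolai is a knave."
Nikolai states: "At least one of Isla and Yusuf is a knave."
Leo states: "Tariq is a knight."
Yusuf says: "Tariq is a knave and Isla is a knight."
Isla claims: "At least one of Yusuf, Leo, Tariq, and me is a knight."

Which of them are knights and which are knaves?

Tariq: knave, Nikolai: knight, Leo: knave, Yusuf: knave, Isla: knave

Consider Tariq. Suppose Tariq is a knight.
Then no assignment of the remaining roles makes every statement match its speaker's type — contradiction.
So Tariq is a knave.
With that fixed, Leo's statement is false, so Leo is a knave.
Consider Nikolai. Suppose Nikolai is a knave.
Then Tariq's statement comes out true, contradicting Tariq being a knave.
So Nikolai is a knight.
Consider Yusuf. Suppose Yusuf is a knight.
Then no assignment of the remaining roles makes every statement match its speaker's type — contradiction.
So Yusuf is a knave.
Consider Isla. Suppose Isla is a knight.
Then Yusuf's statement comes out true, contradicting Yusuf being a knave.
So Isla is a knave.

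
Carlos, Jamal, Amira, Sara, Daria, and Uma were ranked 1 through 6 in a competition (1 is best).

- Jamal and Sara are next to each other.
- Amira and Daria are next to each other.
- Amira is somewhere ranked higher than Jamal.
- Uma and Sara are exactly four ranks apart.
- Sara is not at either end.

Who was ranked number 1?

Uma

With clues 1–3, Jamal and Sara are ruled out for rank 1.
With clues 1–4, Amira and Daria are ruled out for rank 1.
With clues 1–5, Carlos is ruled out for rank 1.
So rank 1 is Uma.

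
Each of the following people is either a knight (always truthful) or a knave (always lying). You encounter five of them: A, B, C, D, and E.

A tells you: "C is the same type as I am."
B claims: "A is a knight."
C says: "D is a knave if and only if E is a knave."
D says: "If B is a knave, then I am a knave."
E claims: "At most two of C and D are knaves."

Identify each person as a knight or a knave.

Regardless of anyone's role, E's statement is true, so E is a knight.
Consider A. Suppose A is a knave.
Then no assignment of the remaining roles makes every statement match its speaker's type — contradiction.
So A is a knight.
With that fixed, B's statement is true, so B is a knight.
With that fixed, D's statement is true, so D is a knight.
With that fixed, C's statement is true, so C is a knight.

A: knight, B: knight, C: knight, D: knight, E: knight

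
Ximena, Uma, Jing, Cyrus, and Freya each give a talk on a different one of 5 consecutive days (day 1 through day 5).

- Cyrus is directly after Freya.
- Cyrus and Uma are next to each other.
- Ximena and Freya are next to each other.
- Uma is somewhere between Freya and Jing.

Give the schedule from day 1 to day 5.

Ximena, Freya, Cyrus, Uma, Jing

From clue 1: Cyrus is in {2,3,4,5}.
From clues 1–2: Uma is in {3,4,5}.
From clues 1–3: Ximena is in {1,2}.
From clues 1–4: Ximena → day 1, Freya → day 2, Cyrus → day 3, Uma → day 4, Jing → day 5.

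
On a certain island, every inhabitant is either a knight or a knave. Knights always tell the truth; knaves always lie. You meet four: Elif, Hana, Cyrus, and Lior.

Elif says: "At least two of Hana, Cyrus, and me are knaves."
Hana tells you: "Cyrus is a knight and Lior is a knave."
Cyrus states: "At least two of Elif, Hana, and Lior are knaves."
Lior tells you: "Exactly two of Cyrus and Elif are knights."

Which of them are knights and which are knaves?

Consider Elif. Suppose Elif is a knight.
Then no assignment of the remaining roles makes every statement match its speaker's type — contradiction.
So Elif is a knave.
With that fixed, Lior's statement is false, so Lior is a knave.
With that fixed, Cyrus's statement is true, so Cyrus is a knight.
With that fixed, Hana's statement is true, so Hana is a knight.

Elif: knave, Hana: knight, Cyrus: knight, Lior: knave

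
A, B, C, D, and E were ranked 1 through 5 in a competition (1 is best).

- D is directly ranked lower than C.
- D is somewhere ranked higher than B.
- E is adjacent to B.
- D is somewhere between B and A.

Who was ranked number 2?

C

With clues 1–2, B is ruled out for rank 2.
With clues 1–3, A and E are ruled out for rank 2.
With clues 1–4, D is ruled out for rank 2.
So rank 2 is C.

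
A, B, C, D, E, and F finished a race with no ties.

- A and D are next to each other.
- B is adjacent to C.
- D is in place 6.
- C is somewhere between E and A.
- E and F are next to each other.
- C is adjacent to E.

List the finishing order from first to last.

From clues 1–3: A → place 5, D → place 6.
From clues 1–4: E is in {1,2}.
From clues 1–5: B is in {3,4}.
From clues 1–6: F → place 1, E → place 2, C → place 3, B → place 4.

F, E, C, B, A, D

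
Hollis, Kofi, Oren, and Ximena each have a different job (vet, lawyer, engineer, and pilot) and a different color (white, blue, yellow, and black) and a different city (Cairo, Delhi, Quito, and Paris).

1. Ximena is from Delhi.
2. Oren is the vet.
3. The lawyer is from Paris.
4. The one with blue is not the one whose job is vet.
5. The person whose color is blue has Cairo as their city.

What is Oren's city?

Clue 1 rules out Delhi for Oren's city.
With clues 1–3, Paris is impossible for Oren's city.
With clues 1–5, Cairo is impossible for Oren's city.
That leaves Quito.

Quito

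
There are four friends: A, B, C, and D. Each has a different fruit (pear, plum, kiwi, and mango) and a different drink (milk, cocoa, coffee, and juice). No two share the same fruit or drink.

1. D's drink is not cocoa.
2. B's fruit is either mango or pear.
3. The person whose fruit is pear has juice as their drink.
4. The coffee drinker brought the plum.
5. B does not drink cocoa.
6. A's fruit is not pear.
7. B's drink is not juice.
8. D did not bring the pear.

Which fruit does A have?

kiwi

With clues 1–6, pear is impossible for A's fruit.
With clues 1–7, mango is impossible for A's fruit.
With clues 1–8, plum is impossible for A's fruit.
That leaves kiwi.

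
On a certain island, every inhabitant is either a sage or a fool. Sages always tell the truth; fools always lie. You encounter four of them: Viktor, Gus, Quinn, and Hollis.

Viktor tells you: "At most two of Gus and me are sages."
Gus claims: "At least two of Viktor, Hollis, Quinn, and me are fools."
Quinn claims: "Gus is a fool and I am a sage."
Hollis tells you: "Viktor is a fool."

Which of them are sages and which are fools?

Regardless of anyone's role, Viktor's statement is true, so Viktor is a sage.
With that fixed, Hollis's statement is false, so Hollis is a fool.
Consider Gus. Suppose Gus is a fool.
Then Gus's own statement would have to be false, but it can't be — contradiction.
So Gus is a sage.
With that fixed, Quinn's statement is false, so Quinn is a fool.

Viktor: sage, Gus: sage, Quinn: fool, Hollis: fool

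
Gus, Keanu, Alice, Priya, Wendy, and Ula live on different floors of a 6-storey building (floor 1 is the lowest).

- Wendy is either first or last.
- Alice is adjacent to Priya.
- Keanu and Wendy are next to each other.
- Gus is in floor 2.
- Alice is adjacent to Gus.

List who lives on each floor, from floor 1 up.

Ula, Gus, Alice, Priya, Keanu, Wendy

From clue 1: Wendy is in {1,6}.
From clues 1–3: Keanu is in {2,5}.
From clues 1–4: Ula → floor 1, Gus → floor 2, Keanu → floor 5, Wendy → floor 6.
From clues 1–5: Alice → floor 3, Priya → floor 4.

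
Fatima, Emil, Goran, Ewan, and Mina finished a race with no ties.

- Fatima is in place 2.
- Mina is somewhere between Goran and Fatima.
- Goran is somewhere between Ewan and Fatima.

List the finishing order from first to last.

From clue 1: Fatima → place 2.
From clues 1–2: Goran is in {4,5}.
From clues 1–3: Emil → place 1, Mina → place 3, Goran → place 4, Ewan → place 5.

Emil, Fatima, Mina, Goran, Ewan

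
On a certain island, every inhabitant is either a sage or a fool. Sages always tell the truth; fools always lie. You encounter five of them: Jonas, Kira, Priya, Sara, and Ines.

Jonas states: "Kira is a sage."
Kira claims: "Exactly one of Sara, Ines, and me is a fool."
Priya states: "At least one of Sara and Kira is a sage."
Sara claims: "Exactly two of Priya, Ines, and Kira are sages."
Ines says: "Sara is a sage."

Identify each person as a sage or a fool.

Consider Jonas. Suppose Jonas is a sage.
Then no assignment of the remaining roles makes every statement match its speaker's type — contradiction.
So Jonas is a fool.
Consider Kira. Suppose Kira is a sage.
Then Jonas's statement comes out true, contradicting Jonas being a fool.
So Kira is a fool.
Consider Priya. Suppose Priya is a sage.
Then no assignment of the remaining roles makes every statement match its speaker's type — contradiction.
So Priya is a fool.
With that fixed, Sara's statement is false, so Sara is a fool.
With that fixed, Ines's statement is false, so Ines is a fool.

Jonas: fool, Kira: fool, Priya: fool, Sara: fool, Ines: fool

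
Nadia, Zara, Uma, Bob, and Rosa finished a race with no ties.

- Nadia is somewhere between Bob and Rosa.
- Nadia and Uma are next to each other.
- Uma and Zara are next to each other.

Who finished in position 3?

With clues 1–2, Bob, Rosa, and Zara are ruled out for place 3.
With clues 1–3, Nadia is ruled out for place 3.
So place 3 is Uma.

Uma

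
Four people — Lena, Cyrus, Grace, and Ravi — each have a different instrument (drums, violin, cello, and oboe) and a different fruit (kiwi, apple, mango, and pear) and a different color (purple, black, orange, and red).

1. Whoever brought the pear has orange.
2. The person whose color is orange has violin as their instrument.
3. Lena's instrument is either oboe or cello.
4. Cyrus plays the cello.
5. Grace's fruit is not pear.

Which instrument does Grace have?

drums

With clues 1–4, cello and oboe are impossible for Grace's instrument.
With clues 1–5, violin is impossible for Grace's instrument.
That leaves drums.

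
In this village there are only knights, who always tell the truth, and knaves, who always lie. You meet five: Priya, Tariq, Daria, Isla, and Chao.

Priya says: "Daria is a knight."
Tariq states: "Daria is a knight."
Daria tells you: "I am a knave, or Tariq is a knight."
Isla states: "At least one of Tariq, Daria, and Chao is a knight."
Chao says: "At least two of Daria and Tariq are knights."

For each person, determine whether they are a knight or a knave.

Priya: knight, Tariq: knight, Daria: knight, Isla: knight, Chao: knight

Consider Priya. Suppose Priya is a knave.
Then no assignment of the remaining roles makes every statement match its speaker's type — contradiction.
So Priya is a knight.
Consider Tariq. Suppose Tariq is a knave.
Then whichever role Daria has, Daria's statement has the wrong truth value — contradiction.
So Tariq is a knight.
With that fixed, Daria's statement is true, so Daria is a knight.
With that fixed, Isla's statement is true, so Isla is a knight.
With that fixed, Chao's statement is true, so Chao is a knight.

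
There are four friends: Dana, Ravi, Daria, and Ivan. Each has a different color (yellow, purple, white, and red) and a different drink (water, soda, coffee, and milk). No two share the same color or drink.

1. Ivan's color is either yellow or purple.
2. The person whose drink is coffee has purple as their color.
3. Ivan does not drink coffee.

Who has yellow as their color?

Ivan

With clues 1–3, Dana, Daria, and Ravi are impossible for the one with color yellow.
That leaves Ivan.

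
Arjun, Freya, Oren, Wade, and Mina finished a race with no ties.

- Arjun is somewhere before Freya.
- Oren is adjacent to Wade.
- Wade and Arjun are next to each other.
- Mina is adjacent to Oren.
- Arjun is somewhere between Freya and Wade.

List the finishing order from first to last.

Mina, Oren, Wade, Arjun, Freya

From clue 1: Arjun is in {1,2,3,4}.
From clues 1–3: Freya is in {4,5}.
From clues 1–4: Freya → place 5.
From clues 1–5: Mina → place 1, Oren → place 2, Wade → place 3, Arjun → place 4.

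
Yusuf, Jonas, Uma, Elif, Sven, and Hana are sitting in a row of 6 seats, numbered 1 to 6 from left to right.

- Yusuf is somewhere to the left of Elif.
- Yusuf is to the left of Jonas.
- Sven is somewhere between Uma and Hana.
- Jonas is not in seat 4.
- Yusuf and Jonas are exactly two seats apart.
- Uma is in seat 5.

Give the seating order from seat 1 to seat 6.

Yusuf, Hana, Jonas, Sven, Uma, Elif

From clue 1: Yusuf is in {1,2,3,4,5}.
From clues 1–2: Yusuf is in {1,2,3,4}.
From clues 1–5: Yusuf is in {1,3,4}.
From clues 1–6: Yusuf → seat 1, Hana → seat 2, Jonas → seat 3, Sven → seat 4, Uma → seat 5, Elif → seat 6.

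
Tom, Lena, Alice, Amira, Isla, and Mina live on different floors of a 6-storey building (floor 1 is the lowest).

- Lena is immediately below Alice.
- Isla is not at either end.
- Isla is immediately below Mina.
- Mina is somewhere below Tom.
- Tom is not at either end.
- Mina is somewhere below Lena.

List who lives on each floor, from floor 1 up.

From clue 1: Lena is in {1,2,3,4,5}.
From clues 1–2: Isla is in {2,3,4,5}.
From clues 1–4: Tom is in {4,5,6}.
From clues 1–5: Tom is in {4,5}.
From clues 1–6: Amira → floor 1, Isla → floor 2, Mina → floor 3, Tom → floor 4, Lena → floor 5, Alice → floor 6.

Amira, Isla, Mina, Tom, Lena, Alice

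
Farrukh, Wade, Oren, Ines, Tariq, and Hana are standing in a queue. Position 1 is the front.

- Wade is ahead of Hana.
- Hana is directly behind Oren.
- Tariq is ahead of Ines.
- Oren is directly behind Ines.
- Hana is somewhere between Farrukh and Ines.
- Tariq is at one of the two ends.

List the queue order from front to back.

Tariq, Wade, Ines, Oren, Hana, Farrukh

From clue 1: Wade is in {1,2,3,4,5}.
From clues 1–2: Wade is in {1,2,3,4}.
From clues 1–4: Oren is in {4,5}.
From clues 1–5: Ines → position 3, Oren → position 4, Hana → position 5, Farrukh → position 6.
From clues 1–6: Tariq → position 1, Wade → position 2.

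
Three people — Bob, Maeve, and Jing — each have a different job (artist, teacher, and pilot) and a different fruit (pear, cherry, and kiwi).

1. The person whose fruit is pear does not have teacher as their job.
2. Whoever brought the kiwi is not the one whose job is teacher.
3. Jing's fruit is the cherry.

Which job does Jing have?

With clues 1–3, artist and pilot are impossible for Jing's job.
That leaves teacher.

teacher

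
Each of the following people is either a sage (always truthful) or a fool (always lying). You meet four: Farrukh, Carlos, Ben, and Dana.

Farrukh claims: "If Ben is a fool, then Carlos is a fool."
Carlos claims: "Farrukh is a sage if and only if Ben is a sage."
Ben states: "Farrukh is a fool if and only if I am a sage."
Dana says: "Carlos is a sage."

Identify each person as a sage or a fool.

Consider Farrukh. Suppose Farrukh is a sage.
Then whichever role Ben has, Ben's statement has the wrong truth value — contradiction.
So Farrukh is a fool.
Consider Carlos. Suppose Carlos is a fool.
Then Farrukh's statement comes out true, contradicting Farrukh being a fool.
So Carlos is a sage.
With that fixed, Dana's statement is true, so Dana is a sage.
Consider Ben. Suppose Ben is a sage.
Then Farrukh's statement comes out true, contradicting Farrukh being a fool.
So Ben is a fool.

Farrukh: fool, Carlos: sage, Ben: fool, Dana: sage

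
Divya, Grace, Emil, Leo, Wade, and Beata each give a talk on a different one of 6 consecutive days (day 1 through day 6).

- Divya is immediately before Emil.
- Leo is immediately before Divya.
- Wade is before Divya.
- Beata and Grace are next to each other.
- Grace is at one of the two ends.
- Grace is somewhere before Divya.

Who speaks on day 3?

Wade

With clues 1–3, Emil is ruled out for day 3.
With clues 1–4, Leo is ruled out for day 3.
With clues 1–5, Beata and Grace are ruled out for day 3.
With clues 1–6, Divya is ruled out for day 3.
So day 3 is Wade.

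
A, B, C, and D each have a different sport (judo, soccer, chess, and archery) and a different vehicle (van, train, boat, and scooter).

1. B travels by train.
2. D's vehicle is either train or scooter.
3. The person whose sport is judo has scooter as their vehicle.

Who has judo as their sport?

With clues 1–3, A, B, and C are impossible for the one with sport judo.
That leaves D.

D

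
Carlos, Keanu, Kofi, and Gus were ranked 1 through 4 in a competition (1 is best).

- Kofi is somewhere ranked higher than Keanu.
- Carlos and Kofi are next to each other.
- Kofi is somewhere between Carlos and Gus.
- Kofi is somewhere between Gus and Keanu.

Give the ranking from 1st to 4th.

Gus, Kofi, Carlos, Keanu

From clue 1: Keanu is in {2,3,4}.
From clues 1–2: Keanu is in {3,4}.
From clues 1–3: Kofi → rank 2.
From clues 1–4: Gus → rank 1, Carlos → rank 3, Keanu → rank 4.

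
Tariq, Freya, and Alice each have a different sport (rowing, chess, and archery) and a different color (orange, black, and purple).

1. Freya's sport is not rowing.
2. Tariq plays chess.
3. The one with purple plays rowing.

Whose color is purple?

With clues 1–3, Freya and Tariq are impossible for the one with color purple.
That leaves Alice.

Alice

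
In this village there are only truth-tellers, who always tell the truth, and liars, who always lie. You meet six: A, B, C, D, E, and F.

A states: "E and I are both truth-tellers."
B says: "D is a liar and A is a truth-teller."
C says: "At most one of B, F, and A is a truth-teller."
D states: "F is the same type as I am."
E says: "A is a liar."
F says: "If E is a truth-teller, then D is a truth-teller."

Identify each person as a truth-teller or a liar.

Consider A. Suppose A is a truth-teller.
Then no assignment of the remaining roles makes every statement match its speaker's type — contradiction.
So A is a liar.
With that fixed, B's statement is false, so B is a liar.
With that fixed, C's statement is true, so C is a truth-teller.
With that fixed, E's statement is true, so E is a truth-teller.
Consider D. Suppose D is a liar.
Then no assignment of the remaining roles makes every statement match its speaker's type — contradiction.
So D is a truth-teller.
With that fixed, F's statement is true, so F is a truth-teller.

A: liar, B: liar, C: truth-teller, D: truth-teller, E: truth-teller, F: truth-teller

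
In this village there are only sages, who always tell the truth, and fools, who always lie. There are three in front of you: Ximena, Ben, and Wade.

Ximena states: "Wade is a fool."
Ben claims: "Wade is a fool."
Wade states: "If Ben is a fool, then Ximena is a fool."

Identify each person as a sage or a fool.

Consider Ximena. Suppose Ximena is a sage.
Then no assignment of the remaining roles makes every statement match its speaker's type — contradiction.
So Ximena is a fool.
With that fixed, Wade's statement is true, so Wade is a sage.
With that fixed, Ben's statement is false, so Ben is a fool.

Ximena: fool, Ben: fool, Wade: sage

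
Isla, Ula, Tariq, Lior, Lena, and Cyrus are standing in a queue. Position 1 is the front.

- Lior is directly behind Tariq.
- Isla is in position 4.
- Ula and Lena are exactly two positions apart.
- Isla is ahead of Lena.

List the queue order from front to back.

Tariq, Lior, Ula, Isla, Lena, Cyrus

From clue 1: Tariq is in {1,2,3,4,5}.
From clues 1–2: Isla → position 4.
From clues 1–3: Tariq is in {1,5}.
From clues 1–4: Tariq → position 1, Lior → position 2, Ula → position 3, Lena → position 5, Cyrus → position 6.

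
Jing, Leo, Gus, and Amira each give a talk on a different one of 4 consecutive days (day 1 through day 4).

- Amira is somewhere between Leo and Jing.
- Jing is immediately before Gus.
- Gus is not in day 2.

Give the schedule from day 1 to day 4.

From clue 1: Amira is in {2,3}.
From clues 1–2: Jing is in {1,3}.
From clues 1–3: Leo → day 1, Amira → day 2, Jing → day 3, Gus → day 4.

Leo, Amira, Jing, Gus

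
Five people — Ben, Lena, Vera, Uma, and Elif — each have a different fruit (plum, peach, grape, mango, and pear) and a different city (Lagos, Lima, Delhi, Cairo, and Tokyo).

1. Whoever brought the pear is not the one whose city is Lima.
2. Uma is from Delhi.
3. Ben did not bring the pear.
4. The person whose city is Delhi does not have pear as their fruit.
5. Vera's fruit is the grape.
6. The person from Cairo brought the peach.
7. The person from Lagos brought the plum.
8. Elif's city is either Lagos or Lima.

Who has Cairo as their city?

Ben

With clues 1–2, Uma is impossible for the one with city Cairo.
With clues 1–6, Vera is impossible for the one with city Cairo.
With clues 1–8, Elif and Lena are impossible for the one with city Cairo.
That leaves Ben.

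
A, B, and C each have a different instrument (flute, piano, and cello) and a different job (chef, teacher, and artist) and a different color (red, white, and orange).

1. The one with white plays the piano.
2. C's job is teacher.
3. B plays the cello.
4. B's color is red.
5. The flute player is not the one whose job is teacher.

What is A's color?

orange

With clues 1–4, red is impossible for A's color.
With clues 1–5, white is impossible for A's color.
That leaves orange.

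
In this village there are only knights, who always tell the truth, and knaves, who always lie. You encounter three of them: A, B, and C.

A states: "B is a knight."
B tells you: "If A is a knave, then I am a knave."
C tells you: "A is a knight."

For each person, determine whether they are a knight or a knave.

A: knight, B: knight, C: knight

Consider A. Suppose A is a knave.
Then whichever role B has, B's statement has the wrong truth value — contradiction.
So A is a knight.
With that fixed, B's statement is true, so B is a knight.
With that fixed, C's statement is true, so C is a knight.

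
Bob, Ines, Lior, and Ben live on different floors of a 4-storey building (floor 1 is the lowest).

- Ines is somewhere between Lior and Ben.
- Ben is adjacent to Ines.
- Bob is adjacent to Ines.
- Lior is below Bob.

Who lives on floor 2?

With clues 1–3, Ben and Lior are ruled out for floor 2.
With clues 1–4, Ines is ruled out for floor 2.
So floor 2 is Bob.

Bob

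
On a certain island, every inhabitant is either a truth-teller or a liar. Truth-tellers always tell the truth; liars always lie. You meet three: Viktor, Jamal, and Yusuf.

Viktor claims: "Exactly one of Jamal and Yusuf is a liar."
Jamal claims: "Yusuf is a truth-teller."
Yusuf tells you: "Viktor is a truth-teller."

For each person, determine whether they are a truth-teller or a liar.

Consider Viktor. Suppose Viktor is a truth-teller.
Then no assignment of the remaining roles makes every statement match its speaker's type — contradiction.
So Viktor is a liar.
With that fixed, Yusuf's statement is false, so Yusuf is a liar.
With that fixed, Jamal's statement is false, so Jamal is a liar.

Viktor: liar, Jamal: liar, Yusuf: liar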